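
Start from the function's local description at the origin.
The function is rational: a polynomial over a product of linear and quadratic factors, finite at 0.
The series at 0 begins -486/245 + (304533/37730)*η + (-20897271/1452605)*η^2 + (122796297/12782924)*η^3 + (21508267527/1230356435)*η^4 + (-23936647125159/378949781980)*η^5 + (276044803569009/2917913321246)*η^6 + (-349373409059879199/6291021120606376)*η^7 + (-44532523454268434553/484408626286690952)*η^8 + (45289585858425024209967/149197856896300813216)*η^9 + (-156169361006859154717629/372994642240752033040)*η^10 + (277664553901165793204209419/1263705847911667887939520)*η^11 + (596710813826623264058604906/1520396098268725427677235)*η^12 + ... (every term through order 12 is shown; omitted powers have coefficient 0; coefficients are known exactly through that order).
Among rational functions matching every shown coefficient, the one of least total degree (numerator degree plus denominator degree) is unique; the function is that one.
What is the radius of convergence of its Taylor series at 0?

No rational of total degree below 11 reproduces all 13 coefficients; solving the [1/10] Pade equations on them gives f(η) = (-η/4 - 9/5)/((η**2 - 9*η/11 + 7/4)**2*(η**2 + 8*η/7 + 2/3)**3), whose expansion matches every shown term.
Denominator factor (η**2 - 9*η/11 + 7/4)^2: discriminant -766/121, complex-conjugate roots (9/22) + ((1/22)*sqrt(766))*i and (9/22) - ((1/22)*sqrt(766))*i; poles of order 2, moduli (1/2)*sqrt(7) and (1/2)*sqrt(7).
Denominator factor (η**2 + 8*η/7 + 2/3)^3: discriminant -200/147, complex-conjugate roots (-4/7) + ((5/21)*sqrt(6))*i and (-4/7) - ((5/21)*sqrt(6))*i; poles of order 3, moduli (1/3)*sqrt(6) and (1/3)*sqrt(6).
The radius of convergence is the smallest modulus among the singular points: (1/3)*sqrt(6).

The radius of convergence is (1/3)*sqrt(6).


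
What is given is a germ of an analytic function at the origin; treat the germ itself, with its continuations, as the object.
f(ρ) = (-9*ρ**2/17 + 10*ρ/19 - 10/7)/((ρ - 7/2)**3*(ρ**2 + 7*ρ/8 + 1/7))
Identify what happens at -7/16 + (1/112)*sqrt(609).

The denominator factor ρ**2 + 7*ρ/8 + 1/7 vanishes at -7/16 + (1/112)*sqrt(609) and appears to the power 1; the numerator there equals -73835/41344 + (2557/289408)*sqrt(609), nonzero, and no other factor vanishes.
Hence a pole whose order is the multiplicity, 1.

The point is a pole of order 1.


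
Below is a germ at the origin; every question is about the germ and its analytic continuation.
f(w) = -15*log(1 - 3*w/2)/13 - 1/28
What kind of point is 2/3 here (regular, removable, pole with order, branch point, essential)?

The point is a logarithmic branch point.

The term (-15/13)*log(1 - w/(2/3)) has argument 1 - 2/3/(2/3) = 0 at 2/3: a logarithmic (infinitely-sheeted) branch point; the remaining terms are analytic or single-valued there.


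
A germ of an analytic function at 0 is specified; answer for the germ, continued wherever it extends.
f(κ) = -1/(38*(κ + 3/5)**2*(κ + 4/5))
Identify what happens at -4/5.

The point is a pole of order 1.

The denominator factor κ + 4/5 vanishes at -4/5 and appears to the power 1; the numerator there equals -1/38, nonzero, and no other factor vanishes.
Hence a pole whose order is the multiplicity, 1.


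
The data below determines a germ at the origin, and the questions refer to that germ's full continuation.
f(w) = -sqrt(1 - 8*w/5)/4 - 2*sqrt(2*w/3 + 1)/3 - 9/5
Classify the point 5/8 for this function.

The term (-1/4)*sqrt(1 - w/(5/8)) has argument 1 - 5/8/(5/8) = 0 at 5/8: a square-root (algebraic, two-sheeted) branch point; the remaining terms are analytic or single-valued there.

The point is an algebraic (square-root) branch point.


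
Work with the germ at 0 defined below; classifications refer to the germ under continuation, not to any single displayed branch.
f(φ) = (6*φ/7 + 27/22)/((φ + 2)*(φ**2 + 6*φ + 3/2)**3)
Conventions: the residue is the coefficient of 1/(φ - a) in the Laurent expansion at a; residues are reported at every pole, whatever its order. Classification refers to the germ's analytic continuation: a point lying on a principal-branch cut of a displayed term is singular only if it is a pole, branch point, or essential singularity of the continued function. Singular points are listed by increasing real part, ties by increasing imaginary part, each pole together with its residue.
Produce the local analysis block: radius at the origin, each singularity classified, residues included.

Radius of convergence at 0: 3 - (1/2)*sqrt(30).
At -3 - (1/2)*sqrt(30): a pole of order 3; residue -150/169169 - (22609/253753500)*sqrt(30).
At -2: a pole of order 1; residue 300/169169.
At -3 + (1/2)*sqrt(30): a pole of order 3; residue -150/169169 + (22609/253753500)*sqrt(30).


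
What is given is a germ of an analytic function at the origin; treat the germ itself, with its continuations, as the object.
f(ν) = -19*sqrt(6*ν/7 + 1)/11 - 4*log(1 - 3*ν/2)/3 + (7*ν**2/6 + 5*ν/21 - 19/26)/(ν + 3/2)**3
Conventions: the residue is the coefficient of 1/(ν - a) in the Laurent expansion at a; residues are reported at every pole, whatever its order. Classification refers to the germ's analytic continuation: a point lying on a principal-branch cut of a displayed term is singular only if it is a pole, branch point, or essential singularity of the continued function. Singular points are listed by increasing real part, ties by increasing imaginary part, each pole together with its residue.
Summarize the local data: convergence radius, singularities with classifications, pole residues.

Radius of convergence at 0: 2/3.
At -3/2: a pole of order 3; residue 7/6.
At -7/6: an algebraic (square-root) branch point.
At 2/3: a logarithmic branch point.

Denominator factor (ν + 3/2)^3: pole of order 3 at -3/2, modulus 3/2.
Branch term (-19/11)*sqrt(1 - ν/(-7/6)): its argument vanishes at ν = -7/6, a square-root branch point, modulus 7/6.
Branch term (-4/3)*log(1 - ν/(2/3)): its argument vanishes at ν = 2/3, a logarithmic branch point, modulus 2/3.
The radius of convergence is the smallest modulus among the singular points: 2/3.
The branch terms are analytic at -3/2 and contribute nothing to the residue; only the rational part matters.
At the order-3 pole -3/2 set g(ν) = (ν - (-3/2))^3*(rational part) = 7*ν**2/6 + 5*ν/21 - 19/26.
Order-3 pole: residue = g''(a)/2; g''(-3/2) = 7/3, so the residue is 7/6.
List the singular points by increasing real part (a conjugate pair: the negative imaginary part first).


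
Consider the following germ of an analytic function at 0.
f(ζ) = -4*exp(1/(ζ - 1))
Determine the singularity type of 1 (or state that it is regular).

The point is an essential singularity.

The exponent 1/(ζ - (1)) has a pole at 1, so exp(1/(ζ - (1))) takes every nonzero value near it: an essential singularity (not a pole of any order).


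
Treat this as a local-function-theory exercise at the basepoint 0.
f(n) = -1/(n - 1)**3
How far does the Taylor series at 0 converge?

The radius of convergence is 1.

Denominator factor (n - 1)^3: pole of order 3 at 1, modulus 1.
The radius of convergence is the smallest modulus among the singular points: 1.


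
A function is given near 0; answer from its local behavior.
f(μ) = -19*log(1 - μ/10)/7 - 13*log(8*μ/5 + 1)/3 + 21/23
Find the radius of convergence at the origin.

Branch term (-19/7)*log(1 - μ/(10)): its argument vanishes at μ = 10, a logarithmic branch point, modulus 10.
Branch term (-13/3)*log(1 - μ/(-5/8)): its argument vanishes at μ = -5/8, a logarithmic branch point, modulus 5/8.
The radius of convergence is the smallest modulus among the singular points: 5/8.

The radius of convergence is 5/8.


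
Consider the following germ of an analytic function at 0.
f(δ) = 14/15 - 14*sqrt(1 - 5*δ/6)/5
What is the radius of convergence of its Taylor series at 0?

The radius of convergence is 6/5.

Branch term (-14/5)*sqrt(1 - δ/(6/5)): its argument vanishes at δ = 6/5, a square-root branch point, modulus 6/5.
The radius of convergence is the smallest modulus among the singular points: 6/5.


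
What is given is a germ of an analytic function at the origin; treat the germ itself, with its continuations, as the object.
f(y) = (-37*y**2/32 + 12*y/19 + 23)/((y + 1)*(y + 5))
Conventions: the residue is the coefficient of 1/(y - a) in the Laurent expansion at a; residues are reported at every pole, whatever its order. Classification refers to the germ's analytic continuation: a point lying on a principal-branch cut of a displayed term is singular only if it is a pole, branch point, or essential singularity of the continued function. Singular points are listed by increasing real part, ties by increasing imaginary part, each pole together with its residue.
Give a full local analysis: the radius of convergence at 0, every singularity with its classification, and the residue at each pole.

Denominator factor (y + 5): pole of order 1 at -5, modulus 5.
Denominator factor (y + 1): pole of order 1 at -1, modulus 1.
The radius of convergence is the smallest modulus among the singular points: 1.
At the order-1 pole -5 set g(y) = (y - (-5))*f(y) = (-37*y**2/32 + 12*y/19 + 23)/(y + 1).
Simple pole: residue = g(a) at a = -5, which is 5511/2432.
At the order-1 pole -1 set g(y) = (y - (-1))*f(y) = (-37*y**2/32 + 12*y/19 + 23)/(y + 5).
Simple pole: residue = g(a) at a = -1, which is 12897/2432.
List the singular points by increasing real part (a conjugate pair: the negative imaginary part first).

Radius of convergence at 0: 1.
At -5: a pole of order 1; residue 5511/2432.
At -1: a pole of order 1; residue 12897/2432.


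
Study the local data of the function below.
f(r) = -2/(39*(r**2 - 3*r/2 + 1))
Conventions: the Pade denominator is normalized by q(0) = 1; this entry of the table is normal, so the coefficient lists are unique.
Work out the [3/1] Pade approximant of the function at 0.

Taylor coefficients needed (expand at 0): a_0 = -2/39, a_1 = -1/13, a_2 = -5/78, a_3 = -1/52, a_4 = 11/312.
Write the denominator as Q(r) = 1 + q1*r. Requiring Q*f - P = O(r^5) with deg P <= 3 kills the coefficients of r^4..r^4 in Q*f:
  r^4: a_4 + q1*a_3 = 0, i.e. 11/312 + (-1/52)*q1 = 0.
Solving this linear system: q1 = 11/6.
The numerator is Q*f truncated at degree 3: P0 = a_0 = -2/39; P1 = a_1 + q1*a_0 = -20/117; P2 = a_2 + q1*a_1 = -8/39; P3 = a_3 + q1*a_2 = -16/117.

The Pade approximant has numerator coefficients [-2/39, -20/117, -8/39, -16/117]; denominator coefficients [1, 11/6].


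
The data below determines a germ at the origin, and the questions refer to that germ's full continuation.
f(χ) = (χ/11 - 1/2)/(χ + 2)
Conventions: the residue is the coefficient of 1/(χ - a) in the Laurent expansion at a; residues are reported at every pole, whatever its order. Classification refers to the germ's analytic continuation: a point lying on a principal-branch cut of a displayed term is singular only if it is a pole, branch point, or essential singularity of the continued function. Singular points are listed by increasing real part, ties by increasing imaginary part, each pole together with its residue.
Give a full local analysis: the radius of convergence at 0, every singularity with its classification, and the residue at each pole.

Denominator factor (χ + 2): pole of order 1 at -2, modulus 2.
The radius of convergence is the smallest modulus among the singular points: 2.
At the order-1 pole -2 set g(χ) = (χ - (-2))*f(χ) = χ/11 - 1/2.
Simple pole: residue = g(a) at a = -2, which is -15/22.

Radius of convergence at 0: 2.
At -2: a pole of order 1; residue -15/22.


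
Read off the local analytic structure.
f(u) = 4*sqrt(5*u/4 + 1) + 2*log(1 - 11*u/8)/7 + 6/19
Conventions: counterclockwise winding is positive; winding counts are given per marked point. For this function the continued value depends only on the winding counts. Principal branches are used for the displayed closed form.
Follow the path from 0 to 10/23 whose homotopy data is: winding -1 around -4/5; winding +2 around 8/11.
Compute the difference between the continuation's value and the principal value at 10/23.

Continued minus principal equals (-(4/23)*sqrt(3266)) + ((8/7)*pi)*i.

The rational part is single-valued and drops out of the difference; each branch term changes only by its own monodromy.
(4)*sqrt(1 - u/(-4/5)): winding -1 is odd, the square root flips sign, contributing -2*(4)*sqrt(1 - (10/23)/(-4/5)) = -2*(4)*sqrt(71/46) = -(4/23)*sqrt(3266).
(2/7)*log(1 - u/(8/11)): each positive loop around 8/11 adds 2*pi*i to the log, so winding +2 contributes (2/7)*(2)*2*pi*i = (8/7)*pi*i.
Summing the contributions at u = 10/23 gives (-(4/23)*sqrt(3266)) + ((8/7)*pi)*i.


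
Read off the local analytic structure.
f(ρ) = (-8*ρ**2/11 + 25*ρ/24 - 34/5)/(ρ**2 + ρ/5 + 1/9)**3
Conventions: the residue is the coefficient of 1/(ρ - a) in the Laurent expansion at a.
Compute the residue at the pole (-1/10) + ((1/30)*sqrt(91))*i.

The factor ρ**2 + ρ/5 + 1/9 splits as (ρ - a)(ρ - a') with a = (-1/10) + ((1/30)*sqrt(91))*i, a' = (-1/10) - ((1/30)*sqrt(91))*i. At the order-3 pole a set g(ρ) = (ρ - a)^3*f(ρ) = [-8*ρ**2/11 + 25*ρ/24 - 34/5] / (ρ - a')^3.
Order-3 pole: residue = g''(a)/2; g''((-1/10) + ((1/30)*sqrt(91))*i) = ((397281375/4736732)*sqrt(91))*i, so the residue is ((397281375/9473464)*sqrt(91))*i.

The residue is ((397281375/9473464)*sqrt(91))*i.


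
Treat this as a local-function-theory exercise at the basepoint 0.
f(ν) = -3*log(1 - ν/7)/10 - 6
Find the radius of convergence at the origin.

Branch term (-3/10)*log(1 - ν/(7)): its argument vanishes at ν = 7, a logarithmic branch point, modulus 7.
The radius of convergence is the smallest modulus among the singular points: 7.

The radius of convergence is 7.


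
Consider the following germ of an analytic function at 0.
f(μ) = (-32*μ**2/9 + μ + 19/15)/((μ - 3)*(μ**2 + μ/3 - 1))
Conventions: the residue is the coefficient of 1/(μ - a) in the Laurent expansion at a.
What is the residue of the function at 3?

The residue is -416/135.

At the order-1 pole 3 set g(μ) = (μ - (3))*f(μ) = (-32*μ**2/9 + μ + 19/15)/(μ**2 + μ/3 - 1).
Simple pole: residue = g(a) at a = 3, which is -416/135.


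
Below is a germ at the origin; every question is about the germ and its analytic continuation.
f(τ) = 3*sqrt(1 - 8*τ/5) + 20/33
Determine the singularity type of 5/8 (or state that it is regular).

The term (3)*sqrt(1 - τ/(5/8)) has argument 1 - 5/8/(5/8) = 0 at 5/8: a square-root (algebraic, two-sheeted) branch point; the remaining terms are analytic or single-valued there.

The point is an algebraic (square-root) branch point.


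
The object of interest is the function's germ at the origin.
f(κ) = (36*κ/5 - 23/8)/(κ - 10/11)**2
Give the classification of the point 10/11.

The point is a pole of order 2.

The denominator factor κ - 10/11 vanishes at 10/11 and appears to the power 2; the numerator there equals 323/88, nonzero, and no other factor vanishes.
Hence a pole whose order is the multiplicity, 2.


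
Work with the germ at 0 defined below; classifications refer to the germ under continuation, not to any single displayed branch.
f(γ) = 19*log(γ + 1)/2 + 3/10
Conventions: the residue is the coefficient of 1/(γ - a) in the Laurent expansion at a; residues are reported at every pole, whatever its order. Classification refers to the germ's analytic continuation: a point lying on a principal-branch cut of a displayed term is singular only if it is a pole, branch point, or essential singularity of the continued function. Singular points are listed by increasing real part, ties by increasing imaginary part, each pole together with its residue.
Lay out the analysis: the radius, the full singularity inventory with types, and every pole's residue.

Branch term (19/2)*log(1 - γ/(-1)): its argument vanishes at γ = -1, a logarithmic branch point, modulus 1.
The radius of convergence is the smallest modulus among the singular points: 1.

Radius of convergence at 0: 1.
At -1: a logarithmic branch point.


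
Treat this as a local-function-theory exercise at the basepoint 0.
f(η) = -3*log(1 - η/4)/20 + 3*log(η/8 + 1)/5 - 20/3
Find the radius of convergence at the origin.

Branch term (-3/20)*log(1 - η/(4)): its argument vanishes at η = 4, a logarithmic branch point, modulus 4.
Branch term (3/5)*log(1 - η/(-8)): its argument vanishes at η = -8, a logarithmic branch point, modulus 8.
The radius of convergence is the smallest modulus among the singular points: 4.

The radius of convergence is 4.


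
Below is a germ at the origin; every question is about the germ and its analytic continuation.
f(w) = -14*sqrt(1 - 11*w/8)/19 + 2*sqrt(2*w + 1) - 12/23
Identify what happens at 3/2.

There is no denominator, hence no pole anywhere.
Branch term sqrt(1 - w/(-1/2)): argument at 3/2 is 4, nonzero, so 3/2 is not its branch point (a point on a principal cut is still regular for the continued germ).
Branch term sqrt(1 - w/(8/11)): argument at 3/2 is -17/16, nonzero, so 3/2 is not its branch point (a point on a principal cut is still regular for the continued germ).
So the germ continues analytically to 3/2.

The point is a regular point.


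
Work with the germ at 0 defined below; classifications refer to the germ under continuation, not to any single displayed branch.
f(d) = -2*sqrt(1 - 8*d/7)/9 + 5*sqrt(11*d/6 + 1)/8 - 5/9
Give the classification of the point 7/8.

The point is an algebraic (square-root) branch point.

The term (-2/9)*sqrt(1 - d/(7/8)) has argument 1 - 7/8/(7/8) = 0 at 7/8: a square-root (algebraic, two-sheeted) branch point; the remaining terms are analytic or single-valued there.


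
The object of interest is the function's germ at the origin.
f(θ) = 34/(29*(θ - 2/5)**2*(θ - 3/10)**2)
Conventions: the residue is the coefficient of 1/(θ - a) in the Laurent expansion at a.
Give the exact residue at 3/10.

At the order-2 pole 3/10 set g(θ) = (θ - (3/10))^2*f(θ) = 34/(29*(θ - 2/5)**2).
Order-2 pole: residue = g'(a); g'(3/10) = 68000/29, so the residue is 68000/29.

The residue is 68000/29.


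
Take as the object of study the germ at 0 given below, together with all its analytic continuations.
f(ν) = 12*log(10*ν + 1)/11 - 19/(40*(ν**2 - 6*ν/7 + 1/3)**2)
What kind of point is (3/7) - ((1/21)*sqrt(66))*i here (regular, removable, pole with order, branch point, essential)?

The denominator factor ν**2 - 6*ν/7 + 1/3 vanishes at (3/7) - ((1/21)*sqrt(66))*i and appears to the power 2; the numerator there equals -19/40, nonzero, and no other factor vanishes.
The branch terms are analytic at this point.
Hence a pole whose order is the multiplicity, 2.

The point is a pole of order 2.


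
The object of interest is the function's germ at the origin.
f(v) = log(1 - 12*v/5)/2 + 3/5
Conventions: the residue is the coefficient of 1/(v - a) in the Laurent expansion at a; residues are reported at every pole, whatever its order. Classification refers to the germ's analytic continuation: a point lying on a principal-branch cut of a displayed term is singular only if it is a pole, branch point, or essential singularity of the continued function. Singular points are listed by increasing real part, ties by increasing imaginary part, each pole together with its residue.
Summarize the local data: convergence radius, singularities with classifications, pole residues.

Radius of convergence at 0: 5/12.
At 5/12: a logarithmic branch point.

Branch term (1/2)*log(1 - v/(5/12)): its argument vanishes at v = 5/12, a logarithmic branch point, modulus 5/12.
The radius of convergence is the smallest modulus among the singular points: 5/12.


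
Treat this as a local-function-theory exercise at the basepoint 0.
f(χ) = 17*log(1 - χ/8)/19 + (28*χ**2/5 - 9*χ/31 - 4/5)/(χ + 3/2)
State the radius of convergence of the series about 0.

Denominator factor (χ + 3/2): pole of order 1 at -3/2, modulus 3/2.
Branch term (17/19)*log(1 - χ/(8)): its argument vanishes at χ = 8, a logarithmic branch point, modulus 8.
The radius of convergence is the smallest modulus among the singular points: 3/2.

The radius of convergence is 3/2.


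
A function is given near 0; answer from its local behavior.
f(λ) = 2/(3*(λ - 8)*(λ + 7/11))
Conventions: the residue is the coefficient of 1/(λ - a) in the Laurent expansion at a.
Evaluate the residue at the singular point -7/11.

At the order-1 pole -7/11 set g(λ) = (λ - (-7/11))*f(λ) = 2/(3*(λ - 8)).
Simple pole: residue = g(a) at a = -7/11, which is -22/285.

The residue is -22/285.


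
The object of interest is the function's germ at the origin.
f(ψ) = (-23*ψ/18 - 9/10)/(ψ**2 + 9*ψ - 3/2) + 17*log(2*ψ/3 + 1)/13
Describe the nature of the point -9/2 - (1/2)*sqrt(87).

The point is a pole of order 1.

The denominator factor ψ**2 + 9*ψ - 3/2 vanishes at -9/2 - (1/2)*sqrt(87) and appears to the power 1; the numerator there equals 97/20 + (23/36)*sqrt(87), nonzero, and no other factor vanishes.
The branch terms are analytic at this point.
Hence a pole whose order is the multiplicity, 1.


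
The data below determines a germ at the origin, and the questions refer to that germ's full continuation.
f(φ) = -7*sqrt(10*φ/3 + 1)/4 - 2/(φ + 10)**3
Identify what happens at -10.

The point is a pole of order 3.

The denominator factor φ + 10 vanishes at -10 and appears to the power 3; the numerator there equals -2, nonzero, and no other factor vanishes.
The branch terms are analytic at this point.
Hence a pole whose order is the multiplicity, 3.


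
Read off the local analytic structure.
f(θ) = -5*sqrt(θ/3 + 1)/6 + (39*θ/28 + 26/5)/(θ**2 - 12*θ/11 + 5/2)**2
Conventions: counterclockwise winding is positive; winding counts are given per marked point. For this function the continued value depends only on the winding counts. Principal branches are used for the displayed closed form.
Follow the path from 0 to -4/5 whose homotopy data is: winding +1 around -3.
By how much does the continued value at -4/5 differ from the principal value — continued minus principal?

Continued minus principal equals (1/9)*sqrt(165).

The rational part is single-valued and drops out of the difference; each branch term changes only by its own monodromy.
(-5/6)*sqrt(1 - θ/(-3)): winding +1 is odd, the square root flips sign, contributing -2*(-5/6)*sqrt(1 - (-4/5)/(-3)) = -2*(-5/6)*sqrt(11/15) = (1/9)*sqrt(165).
Summing the contributions at θ = -4/5 gives (1/9)*sqrt(165).


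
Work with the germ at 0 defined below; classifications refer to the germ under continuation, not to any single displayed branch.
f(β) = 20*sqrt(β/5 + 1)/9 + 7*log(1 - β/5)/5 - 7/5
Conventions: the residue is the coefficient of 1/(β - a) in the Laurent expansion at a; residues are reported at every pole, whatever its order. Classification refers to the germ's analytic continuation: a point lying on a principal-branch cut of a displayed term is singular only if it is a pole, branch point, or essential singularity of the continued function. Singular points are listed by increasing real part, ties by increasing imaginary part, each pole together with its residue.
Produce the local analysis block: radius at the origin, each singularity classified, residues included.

Branch term (7/5)*log(1 - β/(5)): its argument vanishes at β = 5, a logarithmic branch point, modulus 5.
Branch term (20/9)*sqrt(1 - β/(-5)): its argument vanishes at β = -5, a square-root branch point, modulus 5.
The radius of convergence is the smallest modulus among the singular points: 5.
List the singular points by increasing real part (a conjugate pair: the negative imaginary part first).

Radius of convergence at 0: 5.
At -5: an algebraic (square-root) branch point.
At 5: a logarithmic branch point.


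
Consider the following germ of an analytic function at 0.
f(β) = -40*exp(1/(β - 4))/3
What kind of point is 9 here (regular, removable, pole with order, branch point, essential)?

The point is a regular point.

There is no denominator, hence no pole anywhere.
The essential point of exp(1/(β - (4))) is 4, not 9.
So the germ continues analytically to 9.


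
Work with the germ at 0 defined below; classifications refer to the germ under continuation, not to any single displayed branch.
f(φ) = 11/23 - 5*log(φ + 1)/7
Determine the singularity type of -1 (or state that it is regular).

The term (-5/7)*log(1 - φ/(-1)) has argument 1 - -1/(-1) = 0 at -1: a logarithmic (infinitely-sheeted) branch point; the remaining terms are analytic or single-valued there.

The point is a logarithmic branch point.


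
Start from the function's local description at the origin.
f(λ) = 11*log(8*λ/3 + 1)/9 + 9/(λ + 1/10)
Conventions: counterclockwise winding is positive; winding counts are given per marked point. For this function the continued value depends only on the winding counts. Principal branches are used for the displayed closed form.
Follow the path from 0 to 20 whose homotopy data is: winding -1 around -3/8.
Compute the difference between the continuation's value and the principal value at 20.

The rational part is single-valued and drops out of the difference; each branch term changes only by its own monodromy.
(11/9)*log(1 - λ/(-3/8)): each positive loop around -3/8 adds 2*pi*i to the log, so winding -1 contributes (11/9)*(-1)*2*pi*i = -(22/9)*pi*i.
Summing the contributions at λ = 20 gives -(22/9)*pi*i.

Continued minus principal equals -(22/9)*pi*i.


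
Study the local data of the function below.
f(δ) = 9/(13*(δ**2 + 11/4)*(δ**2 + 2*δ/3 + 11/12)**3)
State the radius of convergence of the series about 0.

Denominator factor (δ**2 + 11/4): discriminant -11, complex-conjugate roots ((1/2)*sqrt(11))*i and -((1/2)*sqrt(11))*i; poles of order 1, moduli (1/2)*sqrt(11) and (1/2)*sqrt(11).
Denominator factor (δ**2 + 2*δ/3 + 11/12)^3: discriminant -29/9, complex-conjugate roots (-1/3) + ((1/6)*sqrt(29))*i and (-1/3) - ((1/6)*sqrt(29))*i; poles of order 3, moduli (1/6)*sqrt(33) and (1/6)*sqrt(33).
The radius of convergence is the smallest modulus among the singular points: (1/6)*sqrt(33).

The radius of convergence is (1/6)*sqrt(33).


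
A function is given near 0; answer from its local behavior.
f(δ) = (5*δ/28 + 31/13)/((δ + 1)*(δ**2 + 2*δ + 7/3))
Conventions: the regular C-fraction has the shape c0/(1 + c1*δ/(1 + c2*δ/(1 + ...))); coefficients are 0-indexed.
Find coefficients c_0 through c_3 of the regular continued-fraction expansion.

The regular C-fraction coefficients are [93/91, 221/124, -17717/27404, 9577884/27408199].

Taylor coefficients (expand at 0): a_0 = 93/91, a_1 = -51/28, a_2 = 753/364, a_3 = -2469/1274.
c0 = a_0 = 93/91. Peel one level at a time: if S = 1 + c*δ/S' with S'(0) = 1, then c is the δ-coefficient of S and S' = c*δ/(S - 1).
S_1 = c0/f = 1 + (221/124)*δ + (17717/15376)*δ^2 + ...; c1 = 221/124.
S_2 = c1*δ/(S_1 - 1) = 1 + (-17717/27404)*δ + (77241/341887)*δ^2 + ...; c2 = -17717/27404.
S_3 = c2*δ/(S_2 - 1) = 1 + (9577884/27408199)*δ + ...; c3 = 9577884/27408199.


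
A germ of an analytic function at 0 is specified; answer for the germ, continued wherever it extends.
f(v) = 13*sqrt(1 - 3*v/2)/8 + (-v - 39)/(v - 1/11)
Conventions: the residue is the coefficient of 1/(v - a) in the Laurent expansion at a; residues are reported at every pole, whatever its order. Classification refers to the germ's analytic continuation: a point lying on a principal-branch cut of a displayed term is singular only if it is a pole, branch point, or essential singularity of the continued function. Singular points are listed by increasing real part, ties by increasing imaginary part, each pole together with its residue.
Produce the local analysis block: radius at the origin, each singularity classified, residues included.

Denominator factor (v - 1/11): pole of order 1 at 1/11, modulus 1/11.
Branch term (13/8)*sqrt(1 - v/(2/3)): its argument vanishes at v = 2/3, a square-root branch point, modulus 2/3.
The radius of convergence is the smallest modulus among the singular points: 1/11.
The branch term is analytic at 1/11 and contributes nothing to the residue; only the rational part matters.
At the order-1 pole 1/11 set g(v) = (v - (1/11))*(rational part) = -v - 39.
Simple pole: residue = g(a) at a = 1/11, which is -430/11.
List the singular points by increasing real part (a conjugate pair: the negative imaginary part first).

Radius of convergence at 0: 1/11.
At 1/11: a pole of order 1; residue -430/11.
At 2/3: an algebraic (square-root) branch point.


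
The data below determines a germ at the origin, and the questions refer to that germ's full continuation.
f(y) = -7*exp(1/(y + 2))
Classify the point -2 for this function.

The point is an essential singularity.

The exponent 1/(y - (-2)) has a pole at -2, so exp(1/(y - (-2))) takes every nonzero value near it: an essential singularity (not a pole of any order).


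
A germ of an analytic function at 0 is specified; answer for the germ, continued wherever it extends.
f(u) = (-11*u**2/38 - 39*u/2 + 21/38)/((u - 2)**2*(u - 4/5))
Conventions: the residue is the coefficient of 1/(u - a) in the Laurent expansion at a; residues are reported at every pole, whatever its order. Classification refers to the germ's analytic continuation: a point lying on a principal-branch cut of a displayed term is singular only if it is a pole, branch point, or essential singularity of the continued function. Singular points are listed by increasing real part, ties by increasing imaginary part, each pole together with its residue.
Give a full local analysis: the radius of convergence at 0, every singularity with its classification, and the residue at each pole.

Radius of convergence at 0: 4/5.
At 4/5: a pole of order 1; residue -14471/1368.
At 2: a pole of order 2; residue 14075/1368.

Denominator factor (u - 4/5): pole of order 1 at 4/5, modulus 4/5.
Denominator factor (u - 2)^2: pole of order 2 at 2, modulus 2.
The radius of convergence is the smallest modulus among the singular points: 4/5.
At the order-1 pole 4/5 set g(u) = (u - (4/5))*f(u) = (-11*u**2/38 - 39*u/2 + 21/38)/(u - 2)**2.
Simple pole: residue = g(a) at a = 4/5, which is -14471/1368.
At the order-2 pole 2 set g(u) = (u - (2))^2*f(u) = (-11*u**2/38 - 39*u/2 + 21/38)/(u - 4/5).
Order-2 pole: residue = g'(a); g'(2) = 14075/1368, so the residue is 14075/1368.
List the singular points by increasing real part (a conjugate pair: the negative imaginary part first).


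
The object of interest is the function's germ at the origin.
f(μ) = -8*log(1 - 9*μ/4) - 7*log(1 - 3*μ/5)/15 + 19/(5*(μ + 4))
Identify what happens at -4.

The point is a pole of order 1.

The denominator factor μ + 4 vanishes at -4 and appears to the power 1; the numerator there equals 19/5, nonzero, and no other factor vanishes.
The branch terms are analytic at this point.
Hence a pole whose order is the multiplicity, 1.


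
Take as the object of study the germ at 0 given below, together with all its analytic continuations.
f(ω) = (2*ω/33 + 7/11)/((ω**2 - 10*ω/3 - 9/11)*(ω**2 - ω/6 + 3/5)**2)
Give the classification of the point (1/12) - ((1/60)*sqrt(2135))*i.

The denominator factor ω**2 - ω/6 + 3/5 vanishes at (1/12) - ((1/60)*sqrt(2135))*i and appears to the power 2; the numerator there equals (127/198) - ((1/990)*sqrt(2135))*i, nonzero, and no other factor vanishes.
Hence a pole whose order is the multiplicity, 2.

The point is a pole of order 2.


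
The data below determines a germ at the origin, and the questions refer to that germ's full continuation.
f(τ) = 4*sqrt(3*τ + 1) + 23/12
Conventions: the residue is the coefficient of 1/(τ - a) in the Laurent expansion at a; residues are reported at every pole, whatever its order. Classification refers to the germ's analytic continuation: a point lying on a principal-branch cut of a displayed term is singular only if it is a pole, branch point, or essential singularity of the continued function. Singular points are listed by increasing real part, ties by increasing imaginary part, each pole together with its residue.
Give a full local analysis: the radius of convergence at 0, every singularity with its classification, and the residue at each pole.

Branch term (4)*sqrt(1 - τ/(-1/3)): its argument vanishes at τ = -1/3, a square-root branch point, modulus 1/3.
The radius of convergence is the smallest modulus among the singular points: 1/3.

Radius of convergence at 0: 1/3.
At -1/3: an algebraic (square-root) branch point.


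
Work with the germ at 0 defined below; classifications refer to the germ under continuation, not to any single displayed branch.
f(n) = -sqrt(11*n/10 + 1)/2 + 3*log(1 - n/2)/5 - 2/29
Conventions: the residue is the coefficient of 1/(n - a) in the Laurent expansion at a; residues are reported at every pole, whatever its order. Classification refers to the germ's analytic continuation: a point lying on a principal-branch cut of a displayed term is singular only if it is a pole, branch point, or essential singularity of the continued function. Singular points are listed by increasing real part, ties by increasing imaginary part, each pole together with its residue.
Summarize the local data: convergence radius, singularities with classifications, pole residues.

Branch term (-1/2)*sqrt(1 - n/(-10/11)): its argument vanishes at n = -10/11, a square-root branch point, modulus 10/11.
Branch term (3/5)*log(1 - n/(2)): its argument vanishes at n = 2, a logarithmic branch point, modulus 2.
The radius of convergence is the smallest modulus among the singular points: 10/11.
List the singular points by increasing real part (a conjugate pair: the negative imaginary part first).

Radius of convergence at 0: 10/11.
At -10/11: an algebraic (square-root) branch point.
At 2: a logarithmic branch point.


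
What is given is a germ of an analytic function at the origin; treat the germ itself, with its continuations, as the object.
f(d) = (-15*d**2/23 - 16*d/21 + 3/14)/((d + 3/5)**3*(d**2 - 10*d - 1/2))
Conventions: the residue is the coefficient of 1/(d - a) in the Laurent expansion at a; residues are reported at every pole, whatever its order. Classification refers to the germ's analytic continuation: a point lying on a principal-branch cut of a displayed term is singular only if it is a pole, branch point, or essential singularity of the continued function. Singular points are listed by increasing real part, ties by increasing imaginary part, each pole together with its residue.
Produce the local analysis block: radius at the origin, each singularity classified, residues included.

Radius of convergence at 0: -5 + (1/2)*sqrt(102).
At -3/5: a pole of order 3; residue 1882346000/12149264631.
At 5 - (1/2)*sqrt(102): a pole of order 1; residue -941173000/12149264631 - (4383994750/619612496181)*sqrt(102).
At 5 + (1/2)*sqrt(102): a pole of order 1; residue -941173000/12149264631 + (4383994750/619612496181)*sqrt(102).

Denominator factor (d + 3/5)^3: pole of order 3 at -3/5, modulus 3/5.
Denominator factor (d**2 - 10*d - 1/2): discriminant 102, real irrational roots 5 + (1/2)*sqrt(102) and 5 - (1/2)*sqrt(102); poles of order 1, moduli 5 + (1/2)*sqrt(102) and -5 + (1/2)*sqrt(102).
The radius of convergence is the smallest modulus among the singular points: -5 + (1/2)*sqrt(102).
At the order-3 pole -3/5 set g(d) = (d - (-3/5))^3*f(d) = (-15*d**2/23 - 16*d/21 + 3/14)/(d**2 - 10*d - 1/2).
Order-3 pole: residue = g''(a)/2; g''(-3/5) = 3764692000/12149264631, so the residue is 1882346000/12149264631.
The factor d**2 - 10*d - 1/2 splits as (d - a)(d - a') with a = 5 - (1/2)*sqrt(102), a' = 5 + (1/2)*sqrt(102). At the order-1 pole a set g(d) = (d - a)*f(d) = [(-15*d**2/23 - 16*d/21 + 3/14)/(d + 3/5)**3] / (d - a').
Simple pole: residue = g(a) at a = 5 - (1/2)*sqrt(102), which is -941173000/12149264631 - (4383994750/619612496181)*sqrt(102).
The factor d**2 - 10*d - 1/2 splits as (d - a)(d - a') with a = 5 + (1/2)*sqrt(102), a' = 5 - (1/2)*sqrt(102). At the order-1 pole a set g(d) = (d - a)*f(d) = [(-15*d**2/23 - 16*d/21 + 3/14)/(d + 3/5)**3] / (d - a').
Simple pole: residue = g(a) at a = 5 + (1/2)*sqrt(102), which is -941173000/12149264631 + (4383994750/619612496181)*sqrt(102).
List the singular points by increasing real part (a conjugate pair: the negative imaginary part first).


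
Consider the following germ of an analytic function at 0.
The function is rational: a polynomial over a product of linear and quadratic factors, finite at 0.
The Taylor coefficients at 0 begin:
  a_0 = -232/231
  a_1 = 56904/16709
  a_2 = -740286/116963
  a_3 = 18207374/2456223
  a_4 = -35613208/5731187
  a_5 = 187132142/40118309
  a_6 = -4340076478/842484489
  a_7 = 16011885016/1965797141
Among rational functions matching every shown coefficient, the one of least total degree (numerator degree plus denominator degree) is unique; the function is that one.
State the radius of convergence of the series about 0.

The radius of convergence is 7/8.

No rational of total degree below 5 reproduces all 8 coefficients; solving the [2/3] Pade equations on them gives f(w) = (-29*w**2/28 + 34*w/31 - 29/33)/((w + 7/8)*(w**2 + w + 1)), whose expansion matches every shown term.
Denominator factor (w**2 + w + 1): discriminant -3, complex-conjugate roots (-1/2) + ((1/2)*sqrt(3))*i and (-1/2) - ((1/2)*sqrt(3))*i; poles of order 1, moduli 1 and 1.
Denominator factor (w + 7/8): pole of order 1 at -7/8, modulus 7/8.
The radius of convergence is the smallest modulus among the singular points: 7/8.


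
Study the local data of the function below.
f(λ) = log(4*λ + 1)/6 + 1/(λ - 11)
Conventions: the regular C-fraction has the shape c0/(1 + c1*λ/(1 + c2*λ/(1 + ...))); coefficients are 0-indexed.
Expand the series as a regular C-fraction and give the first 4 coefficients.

Taylor coefficients (expand at 0): a_0 = -1/11, a_1 = 239/363, a_2 = -5327/3993, a_3 = 468503/131769.
c0 = a_0 = -1/11. Peel one level at a time: if S = 1 + c*λ/S' with S'(0) = 1, then c is the λ-coefficient of S and S' = c*λ/(S - 1).
S_1 = c0/f = 1 + (239/33)*λ + (340/9)*λ^2 + ...; c1 = 239/33.
S_2 = c1*λ/(S_1 - 1) = 1 + (-3740/717)*λ + (-221830/171363)*λ^2 + ...; c2 = -3740/717.
S_3 = c2*λ/(S_2 - 1) = 1 + (-22183/89386)*λ + ...; c3 = -22183/89386.

The regular C-fraction coefficients are [-1/11, 239/33, -3740/717, -22183/89386].


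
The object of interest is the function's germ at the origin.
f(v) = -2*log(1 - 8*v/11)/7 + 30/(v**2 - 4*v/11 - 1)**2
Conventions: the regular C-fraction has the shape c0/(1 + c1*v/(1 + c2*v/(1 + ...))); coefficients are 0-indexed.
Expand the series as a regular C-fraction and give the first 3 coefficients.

Taylor coefficients (expand at 0): a_0 = 30, a_1 = -1664/77, a_2 = 60964/847.
c0 = a_0 = 30. Peel one level at a time: if S = 1 + c*v/S' with S'(0) = 1, then c is the v-coefficient of S and S' = c*v/(S - 1).
S_1 = c0/f = 1 + (832/1155)*v + (-2508386/1334025)*v^2 + ...; c1 = 832/1155.
S_2 = c1*v/(S_1 - 1) = 1 + (1254193/480480)*v + ...; c2 = 1254193/480480.

The regular C-fraction coefficients are [30, 832/1155, 1254193/480480].


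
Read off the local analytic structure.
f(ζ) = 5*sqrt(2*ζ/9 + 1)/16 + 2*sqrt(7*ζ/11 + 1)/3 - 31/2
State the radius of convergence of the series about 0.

Branch term (5/16)*sqrt(1 - ζ/(-9/2)): its argument vanishes at ζ = -9/2, a square-root branch point, modulus 9/2.
Branch term (2/3)*sqrt(1 - ζ/(-11/7)): its argument vanishes at ζ = -11/7, a square-root branch point, modulus 11/7.
The radius of convergence is the smallest modulus among the singular points: 11/7.

The radius of convergence is 11/7.


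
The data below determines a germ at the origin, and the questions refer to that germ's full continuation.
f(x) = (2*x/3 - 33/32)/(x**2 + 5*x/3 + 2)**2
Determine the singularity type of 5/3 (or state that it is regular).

Denominator factors: x**2 + 5*x/3 + 2 = 68/9 at x = 5/3 — none vanishes.
So the germ continues analytically to 5/3.

The point is a regular point.


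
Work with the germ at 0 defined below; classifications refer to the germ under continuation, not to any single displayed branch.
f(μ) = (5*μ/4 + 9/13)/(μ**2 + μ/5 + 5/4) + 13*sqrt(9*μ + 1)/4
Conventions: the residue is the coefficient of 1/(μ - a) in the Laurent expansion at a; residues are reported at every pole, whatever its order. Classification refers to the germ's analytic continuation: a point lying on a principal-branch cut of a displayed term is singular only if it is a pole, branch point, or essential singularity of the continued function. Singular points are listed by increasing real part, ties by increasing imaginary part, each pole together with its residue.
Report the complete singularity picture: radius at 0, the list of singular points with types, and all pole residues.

Denominator factor (μ**2 + μ/5 + 5/4): discriminant -124/25, complex-conjugate roots (-1/10) + ((1/5)*sqrt(31))*i and (-1/10) - ((1/5)*sqrt(31))*i; poles of order 1, moduli (1/2)*sqrt(5) and (1/2)*sqrt(5).
Branch term (13/4)*sqrt(1 - μ/(-1/9)): its argument vanishes at μ = -1/9, a square-root branch point, modulus 1/9.
The radius of convergence is the smallest modulus among the singular points: 1/9.
The branch term is analytic at (-1/10) - ((1/5)*sqrt(31))*i and contributes nothing to the residue; only the rational part matters.
The factor μ**2 + μ/5 + 5/4 splits as (μ - a)(μ - a') with a = (-1/10) - ((1/5)*sqrt(31))*i, a' = (-1/10) + ((1/5)*sqrt(31))*i. At the order-1 pole a set g(μ) = (μ - a)*(rational part) = [5*μ/4 + 9/13] / (μ - a').
Simple pole: residue = g(a) at a = (-1/10) - ((1/5)*sqrt(31))*i, which is (5/8) + ((295/6448)*sqrt(31))*i.
The branch term is analytic at (-1/10) + ((1/5)*sqrt(31))*i and contributes nothing to the residue; only the rational part matters.
The factor μ**2 + μ/5 + 5/4 splits as (μ - a)(μ - a') with a = (-1/10) + ((1/5)*sqrt(31))*i, a' = (-1/10) - ((1/5)*sqrt(31))*i. At the order-1 pole a set g(μ) = (μ - a)*(rational part) = [5*μ/4 + 9/13] / (μ - a').
Simple pole: residue = g(a) at a = (-1/10) + ((1/5)*sqrt(31))*i, which is (5/8) - ((295/6448)*sqrt(31))*i.
List the singular points by increasing real part (a conjugate pair: the negative imaginary part first).

Radius of convergence at 0: 1/9.
At -1/9: an algebraic (square-root) branch point.
At (-1/10) - ((1/5)*sqrt(31))*i: a pole of order 1; residue (5/8) + ((295/6448)*sqrt(31))*i.
At (-1/10) + ((1/5)*sqrt(31))*i: a pole of order 1; residue (5/8) - ((295/6448)*sqrt(31))*i.
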